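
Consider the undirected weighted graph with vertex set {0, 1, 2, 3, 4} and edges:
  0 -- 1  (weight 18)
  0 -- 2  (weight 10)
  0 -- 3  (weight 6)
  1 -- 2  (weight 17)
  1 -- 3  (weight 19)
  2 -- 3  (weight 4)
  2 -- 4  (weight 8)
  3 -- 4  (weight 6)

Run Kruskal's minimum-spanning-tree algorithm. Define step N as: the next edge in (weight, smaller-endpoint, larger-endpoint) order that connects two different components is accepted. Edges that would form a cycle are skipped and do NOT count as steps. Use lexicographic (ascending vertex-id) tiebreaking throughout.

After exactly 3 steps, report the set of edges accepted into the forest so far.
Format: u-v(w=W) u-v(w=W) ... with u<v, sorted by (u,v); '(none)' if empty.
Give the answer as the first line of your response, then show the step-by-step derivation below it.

0-3(w=6) 2-3(w=4) 3-4(w=6)

step 1: add edge 2-3 (w=4); MST = {2-3(w=4)}
step 2: add edge 0-3 (w=6); MST = {0-3(w=6) 2-3(w=4)}
step 3: add edge 3-4 (w=6); MST = {0-3(w=6) 2-3(w=4) 3-4(w=6)}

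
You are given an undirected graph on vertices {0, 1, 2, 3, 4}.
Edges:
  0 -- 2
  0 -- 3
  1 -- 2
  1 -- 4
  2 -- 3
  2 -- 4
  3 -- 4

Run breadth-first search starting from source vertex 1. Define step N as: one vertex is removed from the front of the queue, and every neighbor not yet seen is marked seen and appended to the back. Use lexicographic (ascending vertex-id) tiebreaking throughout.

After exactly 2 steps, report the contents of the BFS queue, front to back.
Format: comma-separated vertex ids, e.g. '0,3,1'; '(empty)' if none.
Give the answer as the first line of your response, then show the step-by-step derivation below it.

4,0,3

step 1: dequeue 1; queue=[2,4]; order=1
step 2: dequeue 2; queue=[4,0,3]; order=1,2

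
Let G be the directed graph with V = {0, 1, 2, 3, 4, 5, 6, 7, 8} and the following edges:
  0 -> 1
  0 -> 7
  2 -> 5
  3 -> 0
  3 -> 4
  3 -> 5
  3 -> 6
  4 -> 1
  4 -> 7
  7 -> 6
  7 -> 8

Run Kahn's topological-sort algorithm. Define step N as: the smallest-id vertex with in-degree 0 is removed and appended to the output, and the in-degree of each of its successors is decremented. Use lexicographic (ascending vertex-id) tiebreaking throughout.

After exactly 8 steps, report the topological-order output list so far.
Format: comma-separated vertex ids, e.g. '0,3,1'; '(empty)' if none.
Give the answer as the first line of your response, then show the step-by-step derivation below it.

2,3,0,4,1,5,7,6

step 1: output 2; order=[2]; indeg=(1,2,0,0,1,1,2,2,1)
step 2: output 3; order=[2,3]; indeg=(0,2,0,0,0,0,1,2,1)
step 3: output 0; order=[2,3,0]; indeg=(0,1,0,0,0,0,1,1,1)
step 4: output 4; order=[2,3,0,4]; indeg=(0,0,0,0,0,0,1,0,1)
step 5: output 1; order=[2,3,0,4,1]; indeg=(0,0,0,0,0,0,1,0,1)
step 6: output 5; order=[2,3,0,4,1,5]; indeg=(0,0,0,0,0,0,1,0,1)
step 7: output 7; order=[2,3,0,4,1,5,7]; indeg=(0,0,0,0,0,0,0,0,0)
step 8: output 6; order=[2,3,0,4,1,5,7,6]; indeg=(0,0,0,0,0,0,0,0,0)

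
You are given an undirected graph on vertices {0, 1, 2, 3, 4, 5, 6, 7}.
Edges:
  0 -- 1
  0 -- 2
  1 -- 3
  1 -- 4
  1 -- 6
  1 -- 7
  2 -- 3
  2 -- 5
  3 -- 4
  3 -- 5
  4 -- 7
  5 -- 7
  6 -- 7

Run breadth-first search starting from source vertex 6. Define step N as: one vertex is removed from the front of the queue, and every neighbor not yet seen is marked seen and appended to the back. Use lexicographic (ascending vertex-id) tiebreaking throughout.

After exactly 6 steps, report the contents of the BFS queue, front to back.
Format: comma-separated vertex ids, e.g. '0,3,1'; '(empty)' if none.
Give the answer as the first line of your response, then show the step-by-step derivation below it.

5,2

step 1: dequeue 6; queue=[1,7]; order=6
step 2: dequeue 1; queue=[7,0,3,4]; order=6,1
step 3: dequeue 7; queue=[0,3,4,5]; order=6,1,7
step 4: dequeue 0; queue=[3,4,5,2]; order=6,1,7,0
step 5: dequeue 3; queue=[4,5,2]; order=6,1,7,0,3
step 6: dequeue 4; queue=[5,2]; order=6,1,7,0,3,4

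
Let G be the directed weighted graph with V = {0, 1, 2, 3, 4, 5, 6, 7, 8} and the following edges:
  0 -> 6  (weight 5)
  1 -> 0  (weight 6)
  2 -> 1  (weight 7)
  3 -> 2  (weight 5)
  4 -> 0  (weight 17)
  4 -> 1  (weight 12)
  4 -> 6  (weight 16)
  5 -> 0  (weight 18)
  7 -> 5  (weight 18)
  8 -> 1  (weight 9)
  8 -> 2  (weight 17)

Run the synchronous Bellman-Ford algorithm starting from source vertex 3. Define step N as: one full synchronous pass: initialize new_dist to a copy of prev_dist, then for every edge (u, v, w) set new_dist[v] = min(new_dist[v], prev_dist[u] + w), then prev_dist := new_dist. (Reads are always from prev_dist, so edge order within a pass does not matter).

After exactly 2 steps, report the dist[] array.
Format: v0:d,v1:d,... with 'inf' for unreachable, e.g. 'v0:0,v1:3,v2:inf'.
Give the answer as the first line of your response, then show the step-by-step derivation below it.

v0:inf,v1:12,v2:5,v3:0,v4:inf,v5:inf,v6:inf,v7:inf,v8:inf

step 1: dist = v0:inf,v1:inf,v2:5,v3:0,v4:inf,v5:inf,v6:inf,v7:inf,v8:inf
step 2: dist = v0:inf,v1:12,v2:5,v3:0,v4:inf,v5:inf,v6:inf,v7:inf,v8:inf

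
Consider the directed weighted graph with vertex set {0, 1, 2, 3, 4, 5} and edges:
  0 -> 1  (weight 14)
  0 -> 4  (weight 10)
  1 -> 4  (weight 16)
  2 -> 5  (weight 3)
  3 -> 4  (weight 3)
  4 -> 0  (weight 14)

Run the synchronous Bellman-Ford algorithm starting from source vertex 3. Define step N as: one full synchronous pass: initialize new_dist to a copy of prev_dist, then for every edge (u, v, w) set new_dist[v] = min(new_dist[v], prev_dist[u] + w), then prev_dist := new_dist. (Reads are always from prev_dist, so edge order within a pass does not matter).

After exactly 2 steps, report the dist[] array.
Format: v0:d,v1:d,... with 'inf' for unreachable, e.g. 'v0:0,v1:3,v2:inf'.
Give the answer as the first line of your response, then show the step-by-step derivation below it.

v0:17,v1:inf,v2:inf,v3:0,v4:3,v5:inf

step 1: dist = v0:inf,v1:inf,v2:inf,v3:0,v4:3,v5:inf
step 2: dist = v0:17,v1:inf,v2:inf,v3:0,v4:3,v5:inf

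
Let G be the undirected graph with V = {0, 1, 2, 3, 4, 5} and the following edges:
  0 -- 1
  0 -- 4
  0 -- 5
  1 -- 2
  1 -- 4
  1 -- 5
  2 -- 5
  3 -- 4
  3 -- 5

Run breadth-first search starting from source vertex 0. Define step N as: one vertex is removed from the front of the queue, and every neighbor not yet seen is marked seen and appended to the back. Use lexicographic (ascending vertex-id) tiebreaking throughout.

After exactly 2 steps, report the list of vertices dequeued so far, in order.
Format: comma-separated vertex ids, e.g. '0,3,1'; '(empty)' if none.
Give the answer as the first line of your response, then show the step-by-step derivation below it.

0,1

step 1: dequeue 0; queue=[1,4,5]; order=0
step 2: dequeue 1; queue=[4,5,2]; order=0,1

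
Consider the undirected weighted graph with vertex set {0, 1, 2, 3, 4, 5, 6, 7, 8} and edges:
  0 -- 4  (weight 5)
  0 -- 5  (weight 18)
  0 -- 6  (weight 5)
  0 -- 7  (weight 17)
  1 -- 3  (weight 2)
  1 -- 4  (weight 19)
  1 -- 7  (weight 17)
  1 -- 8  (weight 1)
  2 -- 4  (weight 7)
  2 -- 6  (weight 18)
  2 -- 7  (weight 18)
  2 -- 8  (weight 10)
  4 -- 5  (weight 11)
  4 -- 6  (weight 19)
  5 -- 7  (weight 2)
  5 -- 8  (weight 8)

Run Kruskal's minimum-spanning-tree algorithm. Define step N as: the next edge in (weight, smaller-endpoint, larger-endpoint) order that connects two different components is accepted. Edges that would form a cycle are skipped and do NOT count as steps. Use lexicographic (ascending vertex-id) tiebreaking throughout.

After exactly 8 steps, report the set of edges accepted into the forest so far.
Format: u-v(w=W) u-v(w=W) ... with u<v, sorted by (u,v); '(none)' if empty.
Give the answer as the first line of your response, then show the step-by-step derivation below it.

0-4(w=5) 0-6(w=5) 1-3(w=2) 1-8(w=1) 2-4(w=7) 2-8(w=10) 5-7(w=2) 5-8(w=8)

step 1: add edge 1-8 (w=1); MST = {1-8(w=1)}
step 2: add edge 1-3 (w=2); MST = {1-3(w=2) 1-8(w=1)}
step 3: add edge 5-7 (w=2); MST = {1-3(w=2) 1-8(w=1) 5-7(w=2)}
step 4: add edge 0-4 (w=5); MST = {0-4(w=5) 1-3(w=2) 1-8(w=1) 5-7(w=2)}
step 5: add edge 0-6 (w=5); MST = {0-4(w=5) 0-6(w=5) 1-3(w=2) 1-8(w=1) 5-7(w=2)}
step 6: add edge 2-4 (w=7); MST = {0-4(w=5) 0-6(w=5) 1-3(w=2) 1-8(w=1) 2-4(w=7) 5-7(w=2)}
step 7: add edge 5-8 (w=8); MST = {0-4(w=5) 0-6(w=5) 1-3(w=2) 1-8(w=1) 2-4(w=7) 5-7(w=2) 5-8(w=8)}
step 8: add edge 2-8 (w=10); MST = {0-4(w=5) 0-6(w=5) 1-3(w=2) 1-8(w=1) 2-4(w=7) 2-8(w=10) 5-7(w=2) 5-8(w=8)}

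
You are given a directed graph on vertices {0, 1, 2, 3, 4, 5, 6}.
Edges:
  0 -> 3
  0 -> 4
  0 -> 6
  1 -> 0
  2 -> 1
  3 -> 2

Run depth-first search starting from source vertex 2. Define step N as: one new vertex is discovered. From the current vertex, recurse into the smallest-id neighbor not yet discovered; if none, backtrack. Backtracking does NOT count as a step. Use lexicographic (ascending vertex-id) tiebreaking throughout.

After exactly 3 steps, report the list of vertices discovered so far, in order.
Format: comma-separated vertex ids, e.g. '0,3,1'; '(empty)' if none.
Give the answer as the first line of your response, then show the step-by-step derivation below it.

2,1,0

step 1: discover 2; path=2; order=2
step 2: discover 1; path=2>1; order=2,1
step 3: discover 0; path=2>1>0; order=2,1,0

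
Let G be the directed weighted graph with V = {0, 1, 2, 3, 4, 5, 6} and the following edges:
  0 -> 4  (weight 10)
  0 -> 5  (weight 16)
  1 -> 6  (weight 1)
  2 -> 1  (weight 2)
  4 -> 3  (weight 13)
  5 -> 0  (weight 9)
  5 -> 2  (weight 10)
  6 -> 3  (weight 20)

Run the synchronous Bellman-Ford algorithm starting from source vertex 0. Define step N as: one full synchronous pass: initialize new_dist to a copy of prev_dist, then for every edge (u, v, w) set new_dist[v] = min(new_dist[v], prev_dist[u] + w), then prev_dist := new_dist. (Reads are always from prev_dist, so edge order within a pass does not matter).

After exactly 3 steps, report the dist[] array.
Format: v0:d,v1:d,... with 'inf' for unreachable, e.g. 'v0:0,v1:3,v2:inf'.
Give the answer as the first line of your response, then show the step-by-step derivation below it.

v0:0,v1:28,v2:26,v3:23,v4:10,v5:16,v6:inf

step 1: dist = v0:0,v1:inf,v2:inf,v3:inf,v4:10,v5:16,v6:inf
step 2: dist = v0:0,v1:inf,v2:26,v3:23,v4:10,v5:16,v6:inf
step 3: dist = v0:0,v1:28,v2:26,v3:23,v4:10,v5:16,v6:inf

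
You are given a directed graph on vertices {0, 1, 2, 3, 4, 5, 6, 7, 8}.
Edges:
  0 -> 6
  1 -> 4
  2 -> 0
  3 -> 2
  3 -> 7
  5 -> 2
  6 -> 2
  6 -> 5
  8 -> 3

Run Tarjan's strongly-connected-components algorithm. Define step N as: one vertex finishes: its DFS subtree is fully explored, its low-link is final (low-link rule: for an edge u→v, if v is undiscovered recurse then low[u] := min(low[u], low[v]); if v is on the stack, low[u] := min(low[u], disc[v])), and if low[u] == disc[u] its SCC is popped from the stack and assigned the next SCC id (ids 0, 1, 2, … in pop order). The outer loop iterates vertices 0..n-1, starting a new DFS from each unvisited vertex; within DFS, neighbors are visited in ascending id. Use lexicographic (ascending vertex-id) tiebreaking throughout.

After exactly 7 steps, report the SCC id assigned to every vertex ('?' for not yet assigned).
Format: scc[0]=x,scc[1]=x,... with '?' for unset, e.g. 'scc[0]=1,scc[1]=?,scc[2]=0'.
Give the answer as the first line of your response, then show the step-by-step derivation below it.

scc[0]=0,scc[1]=2,scc[2]=0,scc[3]=?,scc[4]=1,scc[5]=0,scc[6]=0,scc[7]=3,scc[8]=?

step 1: low=(low[0]=0,low[1]=?,low[2]=0,low[3]=?,low[4]=?,low[5]=?,low[6]=1,low[7]=?,low[8]=?); scc=(scc[0]=?,scc[1]=?,scc[2]=?,scc[3]=?,scc[4]=?,scc[5]=?,scc[6]=?,scc[7]=?,scc[8]=?)
step 2: low=(low[0]=0,low[1]=?,low[2]=0,low[3]=?,low[4]=?,low[5]=2,low[6]=0,low[7]=?,low[8]=?); scc=(scc[0]=?,scc[1]=?,scc[2]=?,scc[3]=?,scc[4]=?,scc[5]=?,scc[6]=?,scc[7]=?,scc[8]=?)
step 3: low=(low[0]=0,low[1]=?,low[2]=0,low[3]=?,low[4]=?,low[5]=2,low[6]=0,low[7]=?,low[8]=?); scc=(scc[0]=?,scc[1]=?,scc[2]=?,scc[3]=?,scc[4]=?,scc[5]=?,scc[6]=?,scc[7]=?,scc[8]=?)
step 4: low=(low[0]=0,low[1]=?,low[2]=0,low[3]=?,low[4]=?,low[5]=2,low[6]=0,low[7]=?,low[8]=?); scc=(scc[0]=0,scc[1]=?,scc[2]=0,scc[3]=?,scc[4]=?,scc[5]=0,scc[6]=0,scc[7]=?,scc[8]=?)
step 5: low=(low[0]=0,low[1]=4,low[2]=0,low[3]=?,low[4]=5,low[5]=2,low[6]=0,low[7]=?,low[8]=?); scc=(scc[0]=0,scc[1]=?,scc[2]=0,scc[3]=?,scc[4]=1,scc[5]=0,scc[6]=0,scc[7]=?,scc[8]=?)
step 6: low=(low[0]=0,low[1]=4,low[2]=0,low[3]=?,low[4]=5,low[5]=2,low[6]=0,low[7]=?,low[8]=?); scc=(scc[0]=0,scc[1]=2,scc[2]=0,scc[3]=?,scc[4]=1,scc[5]=0,scc[6]=0,scc[7]=?,scc[8]=?)
step 7: low=(low[0]=0,low[1]=4,low[2]=0,low[3]=6,low[4]=5,low[5]=2,low[6]=0,low[7]=7,low[8]=?); scc=(scc[0]=0,scc[1]=2,scc[2]=0,scc[3]=?,scc[4]=1,scc[5]=0,scc[6]=0,scc[7]=3,scc[8]=?)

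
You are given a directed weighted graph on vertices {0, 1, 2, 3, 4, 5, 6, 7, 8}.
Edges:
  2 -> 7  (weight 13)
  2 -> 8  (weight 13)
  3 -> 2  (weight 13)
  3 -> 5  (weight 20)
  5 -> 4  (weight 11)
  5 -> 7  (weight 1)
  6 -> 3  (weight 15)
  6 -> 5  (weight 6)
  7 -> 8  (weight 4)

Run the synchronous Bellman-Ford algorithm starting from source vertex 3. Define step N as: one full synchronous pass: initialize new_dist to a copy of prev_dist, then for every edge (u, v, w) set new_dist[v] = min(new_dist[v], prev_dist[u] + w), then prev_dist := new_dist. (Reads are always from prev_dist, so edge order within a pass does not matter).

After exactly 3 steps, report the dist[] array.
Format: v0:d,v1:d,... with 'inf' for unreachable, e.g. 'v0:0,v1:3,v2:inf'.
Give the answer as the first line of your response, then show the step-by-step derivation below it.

v0:inf,v1:inf,v2:13,v3:0,v4:31,v5:20,v6:inf,v7:21,v8:25

step 1: dist = v0:inf,v1:inf,v2:13,v3:0,v4:inf,v5:20,v6:inf,v7:inf,v8:inf
step 2: dist = v0:inf,v1:inf,v2:13,v3:0,v4:31,v5:20,v6:inf,v7:21,v8:26
step 3: dist = v0:inf,v1:inf,v2:13,v3:0,v4:31,v5:20,v6:inf,v7:21,v8:25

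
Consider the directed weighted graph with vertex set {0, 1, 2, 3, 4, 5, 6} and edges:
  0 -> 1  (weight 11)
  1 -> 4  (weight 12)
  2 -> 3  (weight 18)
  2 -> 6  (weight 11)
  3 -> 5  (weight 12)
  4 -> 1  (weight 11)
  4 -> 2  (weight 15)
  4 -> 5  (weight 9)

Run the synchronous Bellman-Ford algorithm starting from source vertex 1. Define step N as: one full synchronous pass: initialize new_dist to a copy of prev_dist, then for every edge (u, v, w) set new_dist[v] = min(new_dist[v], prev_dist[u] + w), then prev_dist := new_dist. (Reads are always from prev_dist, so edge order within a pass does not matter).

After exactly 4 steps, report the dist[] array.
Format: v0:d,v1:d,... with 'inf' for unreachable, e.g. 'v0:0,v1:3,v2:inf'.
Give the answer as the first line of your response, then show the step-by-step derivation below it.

v0:inf,v1:0,v2:27,v3:45,v4:12,v5:21,v6:38

step 1: dist = v0:inf,v1:0,v2:inf,v3:inf,v4:12,v5:inf,v6:inf
step 2: dist = v0:inf,v1:0,v2:27,v3:inf,v4:12,v5:21,v6:inf
step 3: dist = v0:inf,v1:0,v2:27,v3:45,v4:12,v5:21,v6:38
step 4: dist = v0:inf,v1:0,v2:27,v3:45,v4:12,v5:21,v6:38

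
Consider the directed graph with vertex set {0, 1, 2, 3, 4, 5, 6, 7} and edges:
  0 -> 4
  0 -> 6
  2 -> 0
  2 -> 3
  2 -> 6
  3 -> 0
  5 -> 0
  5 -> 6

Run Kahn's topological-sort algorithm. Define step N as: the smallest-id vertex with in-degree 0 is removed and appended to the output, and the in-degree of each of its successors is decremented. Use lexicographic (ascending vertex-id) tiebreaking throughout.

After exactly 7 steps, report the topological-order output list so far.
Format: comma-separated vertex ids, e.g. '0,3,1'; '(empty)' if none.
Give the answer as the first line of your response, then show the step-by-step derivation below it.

1,2,3,5,0,4,6

step 1: output 1; order=[1]; indeg=(3,0,0,1,1,0,3,0)
step 2: output 2; order=[1,2]; indeg=(2,0,0,0,1,0,2,0)
step 3: output 3; order=[1,2,3]; indeg=(1,0,0,0,1,0,2,0)
step 4: output 5; order=[1,2,3,5]; indeg=(0,0,0,0,1,0,1,0)
step 5: output 0; order=[1,2,3,5,0]; indeg=(0,0,0,0,0,0,0,0)
step 6: output 4; order=[1,2,3,5,0,4]; indeg=(0,0,0,0,0,0,0,0)
step 7: output 6; order=[1,2,3,5,0,4,6]; indeg=(0,0,0,0,0,0,0,0)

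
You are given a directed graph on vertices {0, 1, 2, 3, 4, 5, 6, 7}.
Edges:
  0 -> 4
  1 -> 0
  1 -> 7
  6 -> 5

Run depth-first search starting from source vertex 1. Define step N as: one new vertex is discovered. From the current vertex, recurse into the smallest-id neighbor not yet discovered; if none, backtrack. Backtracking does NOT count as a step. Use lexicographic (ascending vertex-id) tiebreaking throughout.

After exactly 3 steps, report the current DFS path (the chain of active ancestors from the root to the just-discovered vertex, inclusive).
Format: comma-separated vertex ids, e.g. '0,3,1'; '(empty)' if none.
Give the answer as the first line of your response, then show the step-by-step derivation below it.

1,0,4

step 1: discover 1; path=1; order=1
step 2: discover 0; path=1>0; order=1,0
step 3: discover 4; path=1>0>4; order=1,0,4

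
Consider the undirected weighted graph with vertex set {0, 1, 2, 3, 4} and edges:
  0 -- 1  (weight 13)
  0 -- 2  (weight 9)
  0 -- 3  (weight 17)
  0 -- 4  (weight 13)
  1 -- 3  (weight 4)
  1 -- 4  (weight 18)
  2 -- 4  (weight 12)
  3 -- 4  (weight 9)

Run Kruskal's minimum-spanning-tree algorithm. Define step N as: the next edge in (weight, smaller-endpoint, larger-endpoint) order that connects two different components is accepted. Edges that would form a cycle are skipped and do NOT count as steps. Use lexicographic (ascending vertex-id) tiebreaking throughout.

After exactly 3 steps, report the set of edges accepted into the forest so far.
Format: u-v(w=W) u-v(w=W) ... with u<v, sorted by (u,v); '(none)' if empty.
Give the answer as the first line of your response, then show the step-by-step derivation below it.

0-2(w=9) 1-3(w=4) 3-4(w=9)

step 1: add edge 1-3 (w=4); MST = {1-3(w=4)}
step 2: add edge 0-2 (w=9); MST = {0-2(w=9) 1-3(w=4)}
step 3: add edge 3-4 (w=9); MST = {0-2(w=9) 1-3(w=4) 3-4(w=9)}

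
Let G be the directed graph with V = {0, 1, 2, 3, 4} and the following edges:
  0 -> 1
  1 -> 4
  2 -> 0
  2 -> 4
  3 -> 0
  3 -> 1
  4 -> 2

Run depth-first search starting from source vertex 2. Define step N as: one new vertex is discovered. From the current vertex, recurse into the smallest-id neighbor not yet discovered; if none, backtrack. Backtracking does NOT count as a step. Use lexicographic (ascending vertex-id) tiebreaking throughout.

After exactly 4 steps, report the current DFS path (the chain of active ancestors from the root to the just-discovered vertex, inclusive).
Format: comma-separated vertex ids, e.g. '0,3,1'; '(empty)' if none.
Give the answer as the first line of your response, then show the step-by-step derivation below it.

2,0,1,4

step 1: discover 2; path=2; order=2
step 2: discover 0; path=2>0; order=2,0
step 3: discover 1; path=2>0>1; order=2,0,1
step 4: discover 4; path=2>0>1>4; order=2,0,1,4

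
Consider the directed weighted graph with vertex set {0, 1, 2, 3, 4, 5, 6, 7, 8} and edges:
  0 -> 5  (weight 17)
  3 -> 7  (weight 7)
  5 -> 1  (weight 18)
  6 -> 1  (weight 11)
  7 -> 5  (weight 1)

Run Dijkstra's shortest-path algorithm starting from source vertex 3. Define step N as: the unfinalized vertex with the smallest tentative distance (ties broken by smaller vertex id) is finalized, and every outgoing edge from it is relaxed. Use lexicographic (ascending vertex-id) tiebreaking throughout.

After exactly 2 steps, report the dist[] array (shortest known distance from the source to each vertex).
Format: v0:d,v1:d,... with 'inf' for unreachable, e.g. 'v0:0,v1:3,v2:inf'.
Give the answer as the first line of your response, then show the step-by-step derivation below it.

v0:inf,v1:inf,v2:inf,v3:0,v4:inf,v5:8,v6:inf,v7:7,v8:inf

step 1: dist = v0:inf,v1:inf,v2:inf,v3:0,v4:inf,v5:inf,v6:inf,v7:7,v8:inf
step 2: dist = v0:inf,v1:inf,v2:inf,v3:0,v4:inf,v5:8,v6:inf,v7:7,v8:inf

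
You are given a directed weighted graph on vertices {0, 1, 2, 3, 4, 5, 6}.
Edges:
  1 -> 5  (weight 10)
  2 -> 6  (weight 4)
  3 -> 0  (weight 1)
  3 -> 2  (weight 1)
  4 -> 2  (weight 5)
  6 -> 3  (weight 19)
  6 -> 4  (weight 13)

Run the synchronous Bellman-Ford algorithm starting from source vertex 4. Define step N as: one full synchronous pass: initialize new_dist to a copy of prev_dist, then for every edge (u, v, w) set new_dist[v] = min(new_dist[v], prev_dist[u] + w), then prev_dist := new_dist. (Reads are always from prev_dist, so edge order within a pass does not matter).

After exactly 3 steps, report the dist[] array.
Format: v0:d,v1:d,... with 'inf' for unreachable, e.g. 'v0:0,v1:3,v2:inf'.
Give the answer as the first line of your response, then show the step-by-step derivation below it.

v0:inf,v1:inf,v2:5,v3:28,v4:0,v5:inf,v6:9

step 1: dist = v0:inf,v1:inf,v2:5,v3:inf,v4:0,v5:inf,v6:inf
step 2: dist = v0:inf,v1:inf,v2:5,v3:inf,v4:0,v5:inf,v6:9
step 3: dist = v0:inf,v1:inf,v2:5,v3:28,v4:0,v5:inf,v6:9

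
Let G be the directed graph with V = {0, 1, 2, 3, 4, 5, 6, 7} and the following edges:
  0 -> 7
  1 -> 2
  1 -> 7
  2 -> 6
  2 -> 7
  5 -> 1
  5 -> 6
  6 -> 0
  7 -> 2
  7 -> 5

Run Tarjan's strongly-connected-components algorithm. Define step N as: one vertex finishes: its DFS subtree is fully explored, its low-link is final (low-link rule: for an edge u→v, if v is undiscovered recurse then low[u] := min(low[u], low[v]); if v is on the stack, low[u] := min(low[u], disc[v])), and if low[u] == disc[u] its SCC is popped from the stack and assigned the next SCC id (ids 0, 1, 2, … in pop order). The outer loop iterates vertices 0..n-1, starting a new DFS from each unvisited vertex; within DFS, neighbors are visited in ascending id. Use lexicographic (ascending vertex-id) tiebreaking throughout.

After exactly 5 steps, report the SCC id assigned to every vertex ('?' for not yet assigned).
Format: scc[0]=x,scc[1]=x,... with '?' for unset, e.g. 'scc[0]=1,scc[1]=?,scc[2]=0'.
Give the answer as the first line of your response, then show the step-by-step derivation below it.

scc[0]=?,scc[1]=?,scc[2]=?,scc[3]=?,scc[4]=?,scc[5]=?,scc[6]=?,scc[7]=?

step 1: low=(low[0]=0,low[1]=?,low[2]=2,low[3]=?,low[4]=?,low[5]=?,low[6]=0,low[7]=1); scc=(scc[0]=?,scc[1]=?,scc[2]=?,scc[3]=?,scc[4]=?,scc[5]=?,scc[6]=?,scc[7]=?)
step 2: low=(low[0]=0,low[1]=?,low[2]=0,low[3]=?,low[4]=?,low[5]=?,low[6]=0,low[7]=1); scc=(scc[0]=?,scc[1]=?,scc[2]=?,scc[3]=?,scc[4]=?,scc[5]=?,scc[6]=?,scc[7]=?)
step 3: low=(low[0]=0,low[1]=1,low[2]=0,low[3]=?,low[4]=?,low[5]=4,low[6]=0,low[7]=0); scc=(scc[0]=?,scc[1]=?,scc[2]=?,scc[3]=?,scc[4]=?,scc[5]=?,scc[6]=?,scc[7]=?)
step 4: low=(low[0]=0,low[1]=1,low[2]=0,low[3]=?,low[4]=?,low[5]=1,low[6]=0,low[7]=0); scc=(scc[0]=?,scc[1]=?,scc[2]=?,scc[3]=?,scc[4]=?,scc[5]=?,scc[6]=?,scc[7]=?)
step 5: low=(low[0]=0,low[1]=1,low[2]=0,low[3]=?,low[4]=?,low[5]=1,low[6]=0,low[7]=0); scc=(scc[0]=?,scc[1]=?,scc[2]=?,scc[3]=?,scc[4]=?,scc[5]=?,scc[6]=?,scc[7]=?)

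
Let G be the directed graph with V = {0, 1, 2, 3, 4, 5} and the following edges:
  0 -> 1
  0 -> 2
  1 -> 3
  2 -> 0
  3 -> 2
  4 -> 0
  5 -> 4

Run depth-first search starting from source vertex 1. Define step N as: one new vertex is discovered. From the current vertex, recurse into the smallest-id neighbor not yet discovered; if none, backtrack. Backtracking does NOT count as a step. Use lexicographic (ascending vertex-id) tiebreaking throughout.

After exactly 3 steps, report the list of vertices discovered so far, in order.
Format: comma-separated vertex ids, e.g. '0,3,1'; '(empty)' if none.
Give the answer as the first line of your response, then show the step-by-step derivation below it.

1,3,2

step 1: discover 1; path=1; order=1
step 2: discover 3; path=1>3; order=1,3
step 3: discover 2; path=1>3>2; order=1,3,2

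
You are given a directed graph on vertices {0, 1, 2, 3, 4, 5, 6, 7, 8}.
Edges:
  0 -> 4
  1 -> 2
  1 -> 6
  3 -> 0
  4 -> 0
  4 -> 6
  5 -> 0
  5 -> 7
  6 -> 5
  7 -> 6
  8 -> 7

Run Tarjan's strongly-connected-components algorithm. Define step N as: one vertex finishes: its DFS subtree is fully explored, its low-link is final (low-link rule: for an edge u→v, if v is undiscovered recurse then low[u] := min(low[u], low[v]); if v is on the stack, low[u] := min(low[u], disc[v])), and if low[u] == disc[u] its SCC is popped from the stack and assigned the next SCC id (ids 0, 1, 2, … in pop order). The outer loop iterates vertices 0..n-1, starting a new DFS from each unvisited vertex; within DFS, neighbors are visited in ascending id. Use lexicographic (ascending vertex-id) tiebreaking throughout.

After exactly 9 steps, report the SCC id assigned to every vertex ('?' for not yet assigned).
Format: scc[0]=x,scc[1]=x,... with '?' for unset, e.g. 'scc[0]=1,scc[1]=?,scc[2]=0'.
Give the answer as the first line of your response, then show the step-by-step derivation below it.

scc[0]=0,scc[1]=2,scc[2]=1,scc[3]=3,scc[4]=0,scc[5]=0,scc[6]=0,scc[7]=0,scc[8]=4

step 1: low=(low[0]=0,low[1]=?,low[2]=?,low[3]=?,low[4]=0,low[5]=0,low[6]=2,low[7]=2,low[8]=?); scc=(scc[0]=?,scc[1]=?,scc[2]=?,scc[3]=?,scc[4]=?,scc[5]=?,scc[6]=?,scc[7]=?,scc[8]=?)
step 2: low=(low[0]=0,low[1]=?,low[2]=?,low[3]=?,low[4]=0,low[5]=0,low[6]=2,low[7]=2,low[8]=?); scc=(scc[0]=?,scc[1]=?,scc[2]=?,scc[3]=?,scc[4]=?,scc[5]=?,scc[6]=?,scc[7]=?,scc[8]=?)
step 3: low=(low[0]=0,low[1]=?,low[2]=?,low[3]=?,low[4]=0,low[5]=0,low[6]=0,low[7]=2,low[8]=?); scc=(scc[0]=?,scc[1]=?,scc[2]=?,scc[3]=?,scc[4]=?,scc[5]=?,scc[6]=?,scc[7]=?,scc[8]=?)
step 4: low=(low[0]=0,low[1]=?,low[2]=?,low[3]=?,low[4]=0,low[5]=0,low[6]=0,low[7]=2,low[8]=?); scc=(scc[0]=?,scc[1]=?,scc[2]=?,scc[3]=?,scc[4]=?,scc[5]=?,scc[6]=?,scc[7]=?,scc[8]=?)
step 5: low=(low[0]=0,low[1]=?,low[2]=?,low[3]=?,low[4]=0,low[5]=0,low[6]=0,low[7]=2,low[8]=?); scc=(scc[0]=0,scc[1]=?,scc[2]=?,scc[3]=?,scc[4]=0,scc[5]=0,scc[6]=0,scc[7]=0,scc[8]=?)
step 6: low=(low[0]=0,low[1]=5,low[2]=6,low[3]=?,low[4]=0,low[5]=0,low[6]=0,low[7]=2,low[8]=?); scc=(scc[0]=0,scc[1]=?,scc[2]=1,scc[3]=?,scc[4]=0,scc[5]=0,scc[6]=0,scc[7]=0,scc[8]=?)
step 7: low=(low[0]=0,low[1]=5,low[2]=6,low[3]=?,low[4]=0,low[5]=0,low[6]=0,low[7]=2,low[8]=?); scc=(scc[0]=0,scc[1]=2,scc[2]=1,scc[3]=?,scc[4]=0,scc[5]=0,scc[6]=0,scc[7]=0,scc[8]=?)
step 8: low=(low[0]=0,low[1]=5,low[2]=6,low[3]=7,low[4]=0,low[5]=0,low[6]=0,low[7]=2,low[8]=?); scc=(scc[0]=0,scc[1]=2,scc[2]=1,scc[3]=3,scc[4]=0,scc[5]=0,scc[6]=0,scc[7]=0,scc[8]=?)
step 9: low=(low[0]=0,low[1]=5,low[2]=6,low[3]=7,low[4]=0,low[5]=0,low[6]=0,low[7]=2,low[8]=8); scc=(scc[0]=0,scc[1]=2,scc[2]=1,scc[3]=3,scc[4]=0,scc[5]=0,scc[6]=0,scc[7]=0,scc[8]=4)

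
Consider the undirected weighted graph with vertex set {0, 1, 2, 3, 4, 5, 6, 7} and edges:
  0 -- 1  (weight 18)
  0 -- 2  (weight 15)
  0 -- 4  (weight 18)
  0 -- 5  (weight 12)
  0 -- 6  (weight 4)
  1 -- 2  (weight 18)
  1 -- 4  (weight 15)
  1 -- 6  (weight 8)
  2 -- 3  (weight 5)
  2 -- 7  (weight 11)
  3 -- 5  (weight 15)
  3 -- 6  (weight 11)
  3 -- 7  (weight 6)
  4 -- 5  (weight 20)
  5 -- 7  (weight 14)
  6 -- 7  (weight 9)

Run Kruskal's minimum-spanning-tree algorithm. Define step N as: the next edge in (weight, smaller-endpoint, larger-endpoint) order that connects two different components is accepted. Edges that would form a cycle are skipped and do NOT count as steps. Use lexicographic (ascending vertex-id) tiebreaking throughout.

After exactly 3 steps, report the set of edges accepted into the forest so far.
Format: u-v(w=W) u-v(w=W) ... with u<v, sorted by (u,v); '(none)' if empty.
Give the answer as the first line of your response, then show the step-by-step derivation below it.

0-6(w=4) 2-3(w=5) 3-7(w=6)

step 1: add edge 0-6 (w=4); MST = {0-6(w=4)}
step 2: add edge 2-3 (w=5); MST = {0-6(w=4) 2-3(w=5)}
step 3: add edge 3-7 (w=6); MST = {0-6(w=4) 2-3(w=5) 3-7(w=6)}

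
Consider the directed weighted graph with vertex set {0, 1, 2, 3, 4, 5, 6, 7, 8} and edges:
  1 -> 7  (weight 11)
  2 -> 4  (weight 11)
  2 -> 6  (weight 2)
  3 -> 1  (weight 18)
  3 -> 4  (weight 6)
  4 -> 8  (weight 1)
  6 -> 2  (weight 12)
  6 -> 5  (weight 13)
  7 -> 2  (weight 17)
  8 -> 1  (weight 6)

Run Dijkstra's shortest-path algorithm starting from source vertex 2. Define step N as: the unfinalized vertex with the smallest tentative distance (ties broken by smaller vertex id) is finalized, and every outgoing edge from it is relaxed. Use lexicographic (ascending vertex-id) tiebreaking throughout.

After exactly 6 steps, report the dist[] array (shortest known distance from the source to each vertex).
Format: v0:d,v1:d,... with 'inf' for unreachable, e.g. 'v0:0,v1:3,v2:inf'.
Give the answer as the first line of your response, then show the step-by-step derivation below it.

v0:inf,v1:18,v2:0,v3:inf,v4:11,v5:15,v6:2,v7:29,v8:12

step 1: dist = v0:inf,v1:inf,v2:0,v3:inf,v4:11,v5:inf,v6:2,v7:inf,v8:inf
step 2: dist = v0:inf,v1:inf,v2:0,v3:inf,v4:11,v5:15,v6:2,v7:inf,v8:inf
step 3: dist = v0:inf,v1:inf,v2:0,v3:inf,v4:11,v5:15,v6:2,v7:inf,v8:12
step 4: dist = v0:inf,v1:18,v2:0,v3:inf,v4:11,v5:15,v6:2,v7:inf,v8:12
step 5: dist = v0:inf,v1:18,v2:0,v3:inf,v4:11,v5:15,v6:2,v7:inf,v8:12
step 6: dist = v0:inf,v1:18,v2:0,v3:inf,v4:11,v5:15,v6:2,v7:29,v8:12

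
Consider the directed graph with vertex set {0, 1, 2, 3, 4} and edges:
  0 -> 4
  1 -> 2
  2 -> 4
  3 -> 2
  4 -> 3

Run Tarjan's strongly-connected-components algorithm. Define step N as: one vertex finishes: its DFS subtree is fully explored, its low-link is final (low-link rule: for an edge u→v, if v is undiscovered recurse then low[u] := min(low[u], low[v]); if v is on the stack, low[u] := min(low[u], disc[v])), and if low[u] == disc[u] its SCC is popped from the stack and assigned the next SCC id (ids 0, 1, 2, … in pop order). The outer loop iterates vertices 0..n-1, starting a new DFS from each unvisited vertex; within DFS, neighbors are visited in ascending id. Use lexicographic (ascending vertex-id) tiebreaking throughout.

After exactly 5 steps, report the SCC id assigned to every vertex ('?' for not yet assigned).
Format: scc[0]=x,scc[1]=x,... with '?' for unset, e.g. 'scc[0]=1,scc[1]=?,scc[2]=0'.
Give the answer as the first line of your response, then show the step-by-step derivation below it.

scc[0]=1,scc[1]=2,scc[2]=0,scc[3]=0,scc[4]=0

step 1: low=(low[0]=0,low[1]=?,low[2]=1,low[3]=2,low[4]=1); scc=(scc[0]=?,scc[1]=?,scc[2]=?,scc[3]=?,scc[4]=?)
step 2: low=(low[0]=0,low[1]=?,low[2]=1,low[3]=1,low[4]=1); scc=(scc[0]=?,scc[1]=?,scc[2]=?,scc[3]=?,scc[4]=?)
step 3: low=(low[0]=0,low[1]=?,low[2]=1,low[3]=1,low[4]=1); scc=(scc[0]=?,scc[1]=?,scc[2]=0,scc[3]=0,scc[4]=0)
step 4: low=(low[0]=0,low[1]=?,low[2]=1,low[3]=1,low[4]=1); scc=(scc[0]=1,scc[1]=?,scc[2]=0,scc[3]=0,scc[4]=0)
step 5: low=(low[0]=0,low[1]=4,low[2]=1,low[3]=1,low[4]=1); scc=(scc[0]=1,scc[1]=2,scc[2]=0,scc[3]=0,scc[4]=0)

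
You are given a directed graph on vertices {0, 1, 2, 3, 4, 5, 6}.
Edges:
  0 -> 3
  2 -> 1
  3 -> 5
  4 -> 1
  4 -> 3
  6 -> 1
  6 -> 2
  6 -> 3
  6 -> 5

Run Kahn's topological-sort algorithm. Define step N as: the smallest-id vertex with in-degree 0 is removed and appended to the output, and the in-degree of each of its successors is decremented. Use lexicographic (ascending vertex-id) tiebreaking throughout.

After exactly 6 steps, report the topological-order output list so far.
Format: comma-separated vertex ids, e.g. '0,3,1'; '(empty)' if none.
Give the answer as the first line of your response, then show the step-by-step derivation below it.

0,4,6,2,1,3

step 1: output 0; order=[0]; indeg=(0,3,1,2,0,2,0)
step 2: output 4; order=[0,4]; indeg=(0,2,1,1,0,2,0)
step 3: output 6; order=[0,4,6]; indeg=(0,1,0,0,0,1,0)
step 4: output 2; order=[0,4,6,2]; indeg=(0,0,0,0,0,1,0)
step 5: output 1; order=[0,4,6,2,1]; indeg=(0,0,0,0,0,1,0)
step 6: output 3; order=[0,4,6,2,1,3]; indeg=(0,0,0,0,0,0,0)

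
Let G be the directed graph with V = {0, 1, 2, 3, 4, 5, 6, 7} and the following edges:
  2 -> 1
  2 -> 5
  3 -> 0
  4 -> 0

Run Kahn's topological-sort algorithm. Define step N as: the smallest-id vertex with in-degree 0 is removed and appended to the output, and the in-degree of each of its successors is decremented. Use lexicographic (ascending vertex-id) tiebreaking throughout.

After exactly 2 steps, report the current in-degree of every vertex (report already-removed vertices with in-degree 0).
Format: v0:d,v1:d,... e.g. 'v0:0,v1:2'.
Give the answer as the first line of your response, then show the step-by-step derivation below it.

v0:2,v1:0,v2:0,v3:0,v4:0,v5:0,v6:0,v7:0

step 1: output 2; order=[2]; indeg=(2,0,0,0,0,0,0,0)
step 2: output 1; order=[2,1]; indeg=(2,0,0,0,0,0,0,0)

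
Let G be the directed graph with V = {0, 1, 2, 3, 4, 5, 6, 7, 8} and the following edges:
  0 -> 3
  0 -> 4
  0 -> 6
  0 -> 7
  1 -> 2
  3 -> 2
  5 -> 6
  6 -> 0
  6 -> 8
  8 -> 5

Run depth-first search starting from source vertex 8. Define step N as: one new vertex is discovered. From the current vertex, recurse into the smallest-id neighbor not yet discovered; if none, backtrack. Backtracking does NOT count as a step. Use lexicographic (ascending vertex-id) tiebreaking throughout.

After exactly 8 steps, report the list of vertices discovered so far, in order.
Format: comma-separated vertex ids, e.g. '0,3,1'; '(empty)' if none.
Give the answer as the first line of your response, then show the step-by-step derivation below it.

8,5,6,0,3,2,4,7

step 1: discover 8; path=8; order=8
step 2: discover 5; path=8>5; order=8,5
step 3: discover 6; path=8>5>6; order=8,5,6
step 4: discover 0; path=8>5>6>0; order=8,5,6,0
step 5: discover 3; path=8>5>6>0>3; order=8,5,6,0,3
step 6: discover 2; path=8>5>6>0>3>2; order=8,5,6,0,3,2
step 7: discover 4; path=8>5>6>0>4; order=8,5,6,0,3,2,4
step 8: discover 7; path=8>5>6>0>7; order=8,5,6,0,3,2,4,7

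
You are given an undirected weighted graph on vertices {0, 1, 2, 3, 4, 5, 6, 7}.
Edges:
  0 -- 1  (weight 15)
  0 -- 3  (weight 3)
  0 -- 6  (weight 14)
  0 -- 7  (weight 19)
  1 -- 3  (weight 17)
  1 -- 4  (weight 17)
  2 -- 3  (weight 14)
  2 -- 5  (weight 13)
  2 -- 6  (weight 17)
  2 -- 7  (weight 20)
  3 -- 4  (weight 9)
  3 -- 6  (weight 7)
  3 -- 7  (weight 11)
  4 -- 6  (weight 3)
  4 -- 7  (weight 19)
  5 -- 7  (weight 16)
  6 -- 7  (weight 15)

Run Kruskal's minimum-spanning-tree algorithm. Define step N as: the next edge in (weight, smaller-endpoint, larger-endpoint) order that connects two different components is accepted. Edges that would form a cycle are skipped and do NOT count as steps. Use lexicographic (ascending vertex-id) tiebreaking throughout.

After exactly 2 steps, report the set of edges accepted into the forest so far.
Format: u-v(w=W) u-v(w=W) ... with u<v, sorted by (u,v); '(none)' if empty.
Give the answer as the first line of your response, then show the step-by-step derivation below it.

0-3(w=3) 4-6(w=3)

step 1: add edge 0-3 (w=3); MST = {0-3(w=3)}
step 2: add edge 4-6 (w=3); MST = {0-3(w=3) 4-6(w=3)}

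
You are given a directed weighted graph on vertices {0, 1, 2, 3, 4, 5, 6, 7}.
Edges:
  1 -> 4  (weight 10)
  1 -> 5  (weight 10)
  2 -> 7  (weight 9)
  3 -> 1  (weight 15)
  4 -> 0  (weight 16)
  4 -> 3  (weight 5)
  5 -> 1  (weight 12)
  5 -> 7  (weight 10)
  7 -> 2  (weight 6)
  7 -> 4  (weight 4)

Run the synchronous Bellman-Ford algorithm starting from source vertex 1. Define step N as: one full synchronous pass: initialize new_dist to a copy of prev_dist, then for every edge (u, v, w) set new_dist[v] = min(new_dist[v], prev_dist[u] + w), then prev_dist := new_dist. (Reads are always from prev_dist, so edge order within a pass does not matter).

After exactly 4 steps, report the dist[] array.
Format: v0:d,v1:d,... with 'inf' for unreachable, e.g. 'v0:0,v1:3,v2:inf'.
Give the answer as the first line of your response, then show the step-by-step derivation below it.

v0:26,v1:0,v2:26,v3:15,v4:10,v5:10,v6:inf,v7:20

step 1: dist = v0:inf,v1:0,v2:inf,v3:inf,v4:10,v5:10,v6:inf,v7:inf
step 2: dist = v0:26,v1:0,v2:inf,v3:15,v4:10,v5:10,v6:inf,v7:20
step 3: dist = v0:26,v1:0,v2:26,v3:15,v4:10,v5:10,v6:inf,v7:20
step 4: dist = v0:26,v1:0,v2:26,v3:15,v4:10,v5:10,v6:inf,v7:20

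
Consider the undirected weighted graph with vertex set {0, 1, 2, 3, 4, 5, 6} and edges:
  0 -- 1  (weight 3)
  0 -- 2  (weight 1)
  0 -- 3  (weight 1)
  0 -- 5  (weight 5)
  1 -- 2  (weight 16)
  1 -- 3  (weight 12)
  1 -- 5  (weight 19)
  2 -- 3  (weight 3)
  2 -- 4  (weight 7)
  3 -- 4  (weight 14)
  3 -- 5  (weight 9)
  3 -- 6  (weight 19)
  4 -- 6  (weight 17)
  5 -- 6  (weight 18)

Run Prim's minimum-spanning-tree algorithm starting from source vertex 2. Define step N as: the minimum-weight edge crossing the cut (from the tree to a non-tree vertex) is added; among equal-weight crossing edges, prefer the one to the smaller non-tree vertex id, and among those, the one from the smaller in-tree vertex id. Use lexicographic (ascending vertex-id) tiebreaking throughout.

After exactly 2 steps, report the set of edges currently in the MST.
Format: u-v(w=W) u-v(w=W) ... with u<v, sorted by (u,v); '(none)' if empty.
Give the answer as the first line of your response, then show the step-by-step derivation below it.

0-2(w=1) 0-3(w=1)

step 1: add edge 0-2 (w=1); MST = {0-2(w=1)}
step 2: add edge 0-3 (w=1); MST = {0-2(w=1) 0-3(w=1)}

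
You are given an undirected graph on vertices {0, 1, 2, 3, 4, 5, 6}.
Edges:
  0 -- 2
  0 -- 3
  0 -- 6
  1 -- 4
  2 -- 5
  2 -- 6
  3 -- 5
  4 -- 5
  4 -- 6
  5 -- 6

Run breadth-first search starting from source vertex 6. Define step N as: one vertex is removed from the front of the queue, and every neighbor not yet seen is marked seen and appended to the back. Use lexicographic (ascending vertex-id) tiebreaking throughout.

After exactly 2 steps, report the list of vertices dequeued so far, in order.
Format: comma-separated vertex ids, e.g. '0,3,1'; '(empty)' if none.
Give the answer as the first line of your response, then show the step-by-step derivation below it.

6,0

step 1: dequeue 6; queue=[0,2,4,5]; order=6
step 2: dequeue 0; queue=[2,4,5,3]; order=6,0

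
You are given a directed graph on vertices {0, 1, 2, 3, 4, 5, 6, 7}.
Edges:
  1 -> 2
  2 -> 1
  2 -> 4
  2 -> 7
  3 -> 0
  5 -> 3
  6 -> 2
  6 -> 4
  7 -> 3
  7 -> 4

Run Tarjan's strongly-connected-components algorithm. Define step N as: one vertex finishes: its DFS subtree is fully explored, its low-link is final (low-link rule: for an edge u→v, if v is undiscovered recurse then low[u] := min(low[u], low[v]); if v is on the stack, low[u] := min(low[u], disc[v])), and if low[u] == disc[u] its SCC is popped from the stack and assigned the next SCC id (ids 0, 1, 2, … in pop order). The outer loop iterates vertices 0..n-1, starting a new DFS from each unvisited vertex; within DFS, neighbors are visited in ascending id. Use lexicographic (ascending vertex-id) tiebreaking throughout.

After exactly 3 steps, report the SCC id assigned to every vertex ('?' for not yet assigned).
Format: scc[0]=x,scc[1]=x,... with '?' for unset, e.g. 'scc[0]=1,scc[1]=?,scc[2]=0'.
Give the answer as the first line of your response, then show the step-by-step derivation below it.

scc[0]=0,scc[1]=?,scc[2]=?,scc[3]=2,scc[4]=1,scc[5]=?,scc[6]=?,scc[7]=?

step 1: low=(low[0]=0,low[1]=?,low[2]=?,low[3]=?,low[4]=?,low[5]=?,low[6]=?,low[7]=?); scc=(scc[0]=0,scc[1]=?,scc[2]=?,scc[3]=?,scc[4]=?,scc[5]=?,scc[6]=?,scc[7]=?)
step 2: low=(low[0]=0,low[1]=1,low[2]=1,low[3]=?,low[4]=3,low[5]=?,low[6]=?,low[7]=?); scc=(scc[0]=0,scc[1]=?,scc[2]=?,scc[3]=?,scc[4]=1,scc[5]=?,scc[6]=?,scc[7]=?)
step 3: low=(low[0]=0,low[1]=1,low[2]=1,low[3]=5,low[4]=3,low[5]=?,low[6]=?,low[7]=4); scc=(scc[0]=0,scc[1]=?,scc[2]=?,scc[3]=2,scc[4]=1,scc[5]=?,scc[6]=?,scc[7]=?)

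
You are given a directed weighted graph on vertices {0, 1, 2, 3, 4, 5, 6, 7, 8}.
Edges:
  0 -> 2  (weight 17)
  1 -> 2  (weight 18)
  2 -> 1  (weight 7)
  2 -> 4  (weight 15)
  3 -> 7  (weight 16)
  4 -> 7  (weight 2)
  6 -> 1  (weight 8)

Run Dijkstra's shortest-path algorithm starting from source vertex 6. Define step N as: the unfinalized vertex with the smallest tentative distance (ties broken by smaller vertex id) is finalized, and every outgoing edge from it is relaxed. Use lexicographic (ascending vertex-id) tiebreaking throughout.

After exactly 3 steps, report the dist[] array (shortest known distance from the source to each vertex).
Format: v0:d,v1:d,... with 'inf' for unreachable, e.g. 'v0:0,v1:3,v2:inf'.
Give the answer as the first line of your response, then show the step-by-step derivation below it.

v0:inf,v1:8,v2:26,v3:inf,v4:41,v5:inf,v6:0,v7:inf,v8:inf

step 1: dist = v0:inf,v1:8,v2:inf,v3:inf,v4:inf,v5:inf,v6:0,v7:inf,v8:inf
step 2: dist = v0:inf,v1:8,v2:26,v3:inf,v4:inf,v5:inf,v6:0,v7:inf,v8:inf
step 3: dist = v0:inf,v1:8,v2:26,v3:inf,v4:41,v5:inf,v6:0,v7:inf,v8:inf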